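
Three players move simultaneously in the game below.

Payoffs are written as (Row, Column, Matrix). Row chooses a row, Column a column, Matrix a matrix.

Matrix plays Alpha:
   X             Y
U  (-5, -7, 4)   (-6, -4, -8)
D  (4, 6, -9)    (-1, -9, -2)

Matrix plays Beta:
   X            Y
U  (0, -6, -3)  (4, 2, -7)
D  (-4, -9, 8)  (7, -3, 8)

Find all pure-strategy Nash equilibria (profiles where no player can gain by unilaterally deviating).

Mark each player's best response to every combination of opponents' strategies; a profile where every player is best-responding is a pure Nash equilibrium.
Row against (X, Alpha): payoffs -5, 4 → best response D.
Row against (X, Beta): payoffs 0, -4 → best response U.
Row against (Y, Alpha): payoffs -6, -1 → best response D.
Row against (Y, Beta): payoffs 4, 7 → best response D.
Column against (U, Alpha): payoffs -7, -4 → best response Y.
Column against (U, Beta): payoffs -6, 2 → best response Y.
Column against (D, Alpha): payoffs 6, -9 → best response X.
Column against (D, Beta): payoffs -9, -3 → best response Y.
Matrix against (U, X): payoffs 4, -3 → best response Alpha.
Matrix against (U, Y): payoffs -8, -7 → best response Beta.
Matrix against (D, X): payoffs -9, 8 → best response Beta.
Matrix against (D, Y): payoffs -2, 8 → best response Beta.
Mutual best responses: (D, Y, Beta).

(D, Y, Beta)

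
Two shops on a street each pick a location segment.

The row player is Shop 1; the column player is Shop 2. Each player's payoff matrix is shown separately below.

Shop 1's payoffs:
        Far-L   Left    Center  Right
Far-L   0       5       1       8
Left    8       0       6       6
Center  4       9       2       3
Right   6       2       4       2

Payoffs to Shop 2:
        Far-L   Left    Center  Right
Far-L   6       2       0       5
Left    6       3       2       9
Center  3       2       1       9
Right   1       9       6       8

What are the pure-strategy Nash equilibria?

none

Shop 1 against Far-L: payoffs 0, 8, 4, 6 → best response Left.
Shop 1 against Left: payoffs 5, 0, 9, 2 → best response Center.
Shop 1 against Center: payoffs 1, 6, 2, 4 → best response Left.
Shop 1 against Right: payoffs 8, 6, 3, 2 → best response Far-L.
Shop 2 against Far-L: payoffs 6, 2, 0, 5 → best response Far-L.
Shop 2 against Left: payoffs 6, 3, 2, 9 → best response Right.
Shop 2 against Center: payoffs 3, 2, 1, 9 → best response Right.
Shop 2 against Right: payoffs 1, 9, 6, 8 → best response Left.
No profile is a mutual best response for all players.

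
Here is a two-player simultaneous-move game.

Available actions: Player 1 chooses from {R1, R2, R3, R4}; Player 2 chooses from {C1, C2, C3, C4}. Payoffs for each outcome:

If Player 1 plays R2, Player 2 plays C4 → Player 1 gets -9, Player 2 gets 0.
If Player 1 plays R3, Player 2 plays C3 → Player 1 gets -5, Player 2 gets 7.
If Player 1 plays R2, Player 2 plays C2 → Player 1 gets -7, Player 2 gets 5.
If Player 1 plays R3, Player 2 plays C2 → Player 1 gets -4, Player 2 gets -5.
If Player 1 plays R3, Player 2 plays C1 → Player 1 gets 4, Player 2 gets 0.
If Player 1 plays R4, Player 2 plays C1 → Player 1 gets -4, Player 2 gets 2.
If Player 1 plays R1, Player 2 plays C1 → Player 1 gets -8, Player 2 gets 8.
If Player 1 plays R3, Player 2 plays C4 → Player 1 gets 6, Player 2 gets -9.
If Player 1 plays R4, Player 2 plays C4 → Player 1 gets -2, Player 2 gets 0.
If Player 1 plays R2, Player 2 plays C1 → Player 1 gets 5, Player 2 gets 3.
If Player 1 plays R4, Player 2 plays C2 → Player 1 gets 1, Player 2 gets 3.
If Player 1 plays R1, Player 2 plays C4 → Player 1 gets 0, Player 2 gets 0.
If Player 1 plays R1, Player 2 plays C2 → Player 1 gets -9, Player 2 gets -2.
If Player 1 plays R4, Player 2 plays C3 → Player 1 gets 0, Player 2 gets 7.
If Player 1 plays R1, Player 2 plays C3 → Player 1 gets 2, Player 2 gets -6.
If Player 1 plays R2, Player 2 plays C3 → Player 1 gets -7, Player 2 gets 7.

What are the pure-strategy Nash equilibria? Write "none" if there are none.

Check each profile: it is a Nash equilibrium iff no player can strictly gain by switching unilaterally.
(R1, C1): Player 1 can switch to R2 (-8 → 5). Not NE.
(R1, C2): Player 1 can switch to R2 (-9 → -7). Not NE.
(R1, C3): Player 2 can switch to C1 (-6 → 8). Not NE.
(R1, C4): Player 1 can switch to R3 (0 → 6). Not NE.
(R2, C1): Player 2 can switch to C2 (3 → 5). Not NE.
(R2, C2): Player 1 can switch to R3 (-7 → -4). Not NE.
(R2, C3): Player 1 can switch to R1 (-7 → 2). Not NE.
(R2, C4): Player 1 can switch to R1 (-9 → 0). Not NE.
(R3, C1): Player 1 can switch to R2 (4 → 5). Not NE.
(R3, C2): Player 1 can switch to R4 (-4 → 1). Not NE.
(The remaining 6 profiles each have a profitable deviation by the same check.)

No pure-strategy Nash equilibrium.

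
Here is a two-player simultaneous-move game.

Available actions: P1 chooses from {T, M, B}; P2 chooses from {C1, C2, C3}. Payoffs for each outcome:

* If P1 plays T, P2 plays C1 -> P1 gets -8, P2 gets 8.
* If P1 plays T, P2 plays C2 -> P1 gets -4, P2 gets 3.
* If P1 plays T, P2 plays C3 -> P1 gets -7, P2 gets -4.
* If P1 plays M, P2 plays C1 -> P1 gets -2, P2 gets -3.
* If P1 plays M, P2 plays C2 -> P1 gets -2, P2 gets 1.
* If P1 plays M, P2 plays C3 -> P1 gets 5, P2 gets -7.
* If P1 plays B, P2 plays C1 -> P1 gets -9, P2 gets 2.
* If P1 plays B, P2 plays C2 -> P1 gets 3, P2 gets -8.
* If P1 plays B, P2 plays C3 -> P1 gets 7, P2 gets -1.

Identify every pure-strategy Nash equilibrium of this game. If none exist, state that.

No pure-strategy Nash equilibrium.

For each player, find the best response to each opponent profile; mutual best responses are the pure NE.
P1 against C1: payoffs -8, -2, -9 → best response M.
P1 against C2: payoffs -4, -2, 3 → best response B.
P1 against C3: payoffs -7, 5, 7 → best response B.
P2 against T: payoffs 8, 3, -4 → best response C1.
P2 against M: payoffs -3, 1, -7 → best response C2.
P2 against B: payoffs 2, -8, -1 → best response C1.
No profile is a mutual best response for all players.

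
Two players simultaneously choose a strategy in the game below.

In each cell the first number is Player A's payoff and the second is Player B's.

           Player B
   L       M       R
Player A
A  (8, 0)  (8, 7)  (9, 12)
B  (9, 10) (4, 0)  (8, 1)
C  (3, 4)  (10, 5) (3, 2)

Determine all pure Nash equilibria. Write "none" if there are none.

(A, R) and (B, L) and (C, M)

For each player, find the best response to each opponent profile; mutual best responses are the pure NE.
Player A against L: payoffs 8, 9, 3 → best response B.
Player A against M: payoffs 8, 4, 10 → best response C.
Player A against R: payoffs 9, 8, 3 → best response A.
Player B against A: payoffs 0, 7, 12 → best response R.
Player B against B: payoffs 10, 0, 1 → best response L.
Player B against C: payoffs 4, 5, 2 → best response M.
Mutual best responses: (A, R); (B, L); (C, M).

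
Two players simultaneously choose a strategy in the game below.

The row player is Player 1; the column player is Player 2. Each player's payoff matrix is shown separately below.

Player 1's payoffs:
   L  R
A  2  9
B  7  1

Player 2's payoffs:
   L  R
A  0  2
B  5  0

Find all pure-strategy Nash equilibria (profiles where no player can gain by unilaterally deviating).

Pure-strategy Nash equilibria: (A, R); (B, L)

For each player, find the best response to each opponent profile; mutual best responses are the pure NE.
Player 1 against L: payoffs 2, 7 → best response B.
Player 1 against R: payoffs 9, 1 → best response A.
Player 2 against A: payoffs 0, 2 → best response R.
Player 2 against B: payoffs 5, 0 → best response L.
Mutual best responses: (A, R); (B, L).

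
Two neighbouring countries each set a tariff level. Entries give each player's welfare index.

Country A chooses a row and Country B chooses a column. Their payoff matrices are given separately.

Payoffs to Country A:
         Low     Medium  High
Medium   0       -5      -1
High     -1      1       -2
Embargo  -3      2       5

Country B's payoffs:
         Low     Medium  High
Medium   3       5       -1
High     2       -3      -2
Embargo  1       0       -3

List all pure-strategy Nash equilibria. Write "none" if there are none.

This game has no pure Nash equilibrium.

For each player, find the best response to each opponent profile; mutual best responses are the pure NE.
Country A against Low: payoffs 0, -1, -3 → best response Medium.
Country A against Medium: payoffs -5, 1, 2 → best response Embargo.
Country A against High: payoffs -1, -2, 5 → best response Embargo.
Country B against Medium: payoffs 3, 5, -1 → best response Medium.
Country B against High: payoffs 2, -3, -2 → best response Low.
Country B against Embargo: payoffs 1, 0, -3 → best response Low.
No profile is a mutual best response for all players.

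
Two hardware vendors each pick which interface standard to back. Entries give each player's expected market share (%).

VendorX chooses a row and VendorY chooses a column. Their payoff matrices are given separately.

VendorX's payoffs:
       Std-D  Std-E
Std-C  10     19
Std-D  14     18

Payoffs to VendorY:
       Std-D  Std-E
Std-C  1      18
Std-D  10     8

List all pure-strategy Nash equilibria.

(Std-C, Std-E) and (Std-D, Std-D)

VendorX against Std-D: payoffs 10, 14 → best response Std-D.
VendorX against Std-E: payoffs 19, 18 → best response Std-C.
VendorY against Std-C: payoffs 1, 18 → best response Std-E.
VendorY against Std-D: payoffs 10, 8 → best response Std-D.
Mutual best responses: (Std-C, Std-E); (Std-D, Std-D).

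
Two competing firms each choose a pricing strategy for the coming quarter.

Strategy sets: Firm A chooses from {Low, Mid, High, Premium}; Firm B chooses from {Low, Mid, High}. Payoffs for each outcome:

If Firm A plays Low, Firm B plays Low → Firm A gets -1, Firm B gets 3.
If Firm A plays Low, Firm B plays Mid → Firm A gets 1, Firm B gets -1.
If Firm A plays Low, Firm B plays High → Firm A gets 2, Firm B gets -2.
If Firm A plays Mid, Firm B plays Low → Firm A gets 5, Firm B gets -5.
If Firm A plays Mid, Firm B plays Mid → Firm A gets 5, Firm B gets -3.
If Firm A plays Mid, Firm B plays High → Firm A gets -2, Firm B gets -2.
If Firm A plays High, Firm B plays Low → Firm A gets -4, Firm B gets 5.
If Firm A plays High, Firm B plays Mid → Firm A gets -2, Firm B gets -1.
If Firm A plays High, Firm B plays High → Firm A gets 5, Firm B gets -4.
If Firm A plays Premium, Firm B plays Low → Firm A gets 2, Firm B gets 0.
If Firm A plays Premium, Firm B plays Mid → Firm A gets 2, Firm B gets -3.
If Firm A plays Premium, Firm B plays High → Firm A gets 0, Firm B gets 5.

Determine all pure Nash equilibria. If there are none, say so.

For each player, find the best response to each opponent profile; mutual best responses are the pure NE.
Firm A against Low: payoffs -1, 5, -4, 2 → best response Mid.
Firm A against Mid: payoffs 1, 5, -2, 2 → best response Mid.
Firm A against High: payoffs 2, -2, 5, 0 → best response High.
Firm B against Low: payoffs 3, -1, -2 → best response Low.
Firm B against Mid: payoffs -5, -3, -2 → best response High.
Firm B against High: payoffs 5, -1, -4 → best response Low.
Firm B against Premium: payoffs 0, -3, 5 → best response High.
No profile is a mutual best response for all players.

none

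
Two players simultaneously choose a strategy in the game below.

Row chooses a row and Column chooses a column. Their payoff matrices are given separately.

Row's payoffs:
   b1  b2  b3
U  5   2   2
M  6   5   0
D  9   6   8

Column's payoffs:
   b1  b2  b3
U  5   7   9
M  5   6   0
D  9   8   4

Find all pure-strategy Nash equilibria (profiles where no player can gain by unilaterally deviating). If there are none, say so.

Row against b1: payoffs 5, 6, 9 → best response D.
Row against b2: payoffs 2, 5, 6 → best response D.
Row against b3: payoffs 2, 0, 8 → best response D.
Column against U: payoffs 5, 7, 9 → best response b3.
Column against M: payoffs 5, 6, 0 → best response b2.
Column against D: payoffs 9, 8, 4 → best response b1.
Mutual best responses: (D, b1).

Pure NE: (D, b1)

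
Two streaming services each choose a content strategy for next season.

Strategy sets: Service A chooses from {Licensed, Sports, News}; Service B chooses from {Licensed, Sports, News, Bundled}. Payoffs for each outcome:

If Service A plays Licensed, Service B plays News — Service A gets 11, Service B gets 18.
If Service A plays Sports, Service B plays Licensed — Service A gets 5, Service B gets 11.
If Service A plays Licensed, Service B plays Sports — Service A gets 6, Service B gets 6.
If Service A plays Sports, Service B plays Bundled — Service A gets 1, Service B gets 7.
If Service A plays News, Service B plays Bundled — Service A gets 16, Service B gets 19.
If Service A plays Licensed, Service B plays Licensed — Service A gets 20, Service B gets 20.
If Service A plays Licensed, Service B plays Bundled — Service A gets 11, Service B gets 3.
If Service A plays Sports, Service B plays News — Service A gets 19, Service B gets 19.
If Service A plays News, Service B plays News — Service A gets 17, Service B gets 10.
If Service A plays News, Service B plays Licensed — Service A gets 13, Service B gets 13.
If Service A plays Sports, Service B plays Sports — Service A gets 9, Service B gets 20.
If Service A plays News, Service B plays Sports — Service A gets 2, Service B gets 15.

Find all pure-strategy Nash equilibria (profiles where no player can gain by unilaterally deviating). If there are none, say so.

Service A against Licensed: payoffs 20, 5, 13 → best response Licensed.
Service A against Sports: payoffs 6, 9, 2 → best response Sports.
Service A against News: payoffs 11, 19, 17 → best response Sports.
Service A against Bundled: payoffs 11, 1, 16 → best response News.
Service B against Licensed: payoffs 20, 6, 18, 3 → best response Licensed.
Service B against Sports: payoffs 11, 20, 19, 7 → best response Sports.
Service B against News: payoffs 13, 15, 10, 19 → best response Bundled.
Mutual best responses: (Licensed, Licensed); (Sports, Sports); (News, Bundled).

The pure Nash equilibria are (Licensed, Licensed) and (Sports, Sports) and (News, Bundled).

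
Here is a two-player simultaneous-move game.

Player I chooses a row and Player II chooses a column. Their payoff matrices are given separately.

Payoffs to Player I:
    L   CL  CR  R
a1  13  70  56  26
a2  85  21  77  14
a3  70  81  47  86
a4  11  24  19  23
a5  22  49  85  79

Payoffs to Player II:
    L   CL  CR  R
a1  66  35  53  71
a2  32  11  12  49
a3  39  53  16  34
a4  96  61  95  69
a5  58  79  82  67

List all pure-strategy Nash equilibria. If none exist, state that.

Pure-strategy Nash equilibria: (a3, CL) and (a5, CR)

Player I against L: payoffs 13, 85, 70, 11, 22 → best response a2.
Player I against CL: payoffs 70, 21, 81, 24, 49 → best response a3.
Player I against CR: payoffs 56, 77, 47, 19, 85 → best response a5.
Player I against R: payoffs 26, 14, 86, 23, 79 → best response a3.
Player II against a1: payoffs 66, 35, 53, 71 → best response R.
Player II against a2: payoffs 32, 11, 12, 49 → best response R.
Player II against a3: payoffs 39, 53, 16, 34 → best response CL.
Player II against a4: payoffs 96, 61, 95, 69 → best response L.
Player II against a5: payoffs 58, 79, 82, 67 → best response CR.
Mutual best responses: (a3, CL); (a5, CR).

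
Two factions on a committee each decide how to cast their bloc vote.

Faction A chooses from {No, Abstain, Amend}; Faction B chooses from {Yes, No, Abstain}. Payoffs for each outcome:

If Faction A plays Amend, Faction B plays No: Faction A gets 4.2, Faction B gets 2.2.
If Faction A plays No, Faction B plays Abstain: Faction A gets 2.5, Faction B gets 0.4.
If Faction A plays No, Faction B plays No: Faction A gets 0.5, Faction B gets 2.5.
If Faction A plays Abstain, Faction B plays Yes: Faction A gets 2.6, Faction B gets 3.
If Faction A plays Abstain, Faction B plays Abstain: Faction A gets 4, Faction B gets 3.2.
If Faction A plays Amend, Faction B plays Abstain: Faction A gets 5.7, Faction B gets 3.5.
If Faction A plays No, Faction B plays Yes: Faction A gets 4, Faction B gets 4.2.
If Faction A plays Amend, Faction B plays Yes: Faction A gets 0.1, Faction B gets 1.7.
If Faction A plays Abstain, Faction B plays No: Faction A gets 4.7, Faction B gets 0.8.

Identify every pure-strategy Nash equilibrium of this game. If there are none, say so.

The pure Nash equilibria are (No, Yes) and (Amend, Abstain).

Mark each player's best response to every combination of opponents' strategies; a profile where every player is best-responding is a pure Nash equilibrium.
Faction A against Yes: payoffs 4, 2.6, 0.1 → best response No.
Faction A against No: payoffs 0.5, 4.7, 4.2 → best response Abstain.
Faction A against Abstain: payoffs 2.5, 4, 5.7 → best response Amend.
Faction B against No: payoffs 4.2, 2.5, 0.4 → best response Yes.
Faction B against Abstain: payoffs 3, 0.8, 3.2 → best response Abstain.
Faction B against Amend: payoffs 1.7, 2.2, 3.5 → best response Abstain.
Mutual best responses: (No, Yes); (Amend, Abstain).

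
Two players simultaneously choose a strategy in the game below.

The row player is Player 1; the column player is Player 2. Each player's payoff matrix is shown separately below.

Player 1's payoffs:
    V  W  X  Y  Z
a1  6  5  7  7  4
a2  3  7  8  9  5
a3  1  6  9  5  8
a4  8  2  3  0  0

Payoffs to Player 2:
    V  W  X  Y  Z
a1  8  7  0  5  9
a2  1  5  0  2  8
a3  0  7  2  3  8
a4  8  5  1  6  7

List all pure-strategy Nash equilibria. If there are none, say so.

Mark each player's best response to every combination of opponents' strategies; a profile where every player is best-responding is a pure Nash equilibrium.
Player 1 against V: payoffs 6, 3, 1, 8 → best response a4.
Player 1 against W: payoffs 5, 7, 6, 2 → best response a2.
Player 1 against X: payoffs 7, 8, 9, 3 → best response a3.
Player 1 against Y: payoffs 7, 9, 5, 0 → best response a2.
Player 1 against Z: payoffs 4, 5, 8, 0 → best response a3.
Player 2 against a1: payoffs 8, 7, 0, 5, 9 → best response Z.
Player 2 against a2: payoffs 1, 5, 0, 2, 8 → best response Z.
Player 2 against a3: payoffs 0, 7, 2, 3, 8 → best response Z.
Player 2 against a4: payoffs 8, 5, 1, 6, 7 → best response V.
Mutual best responses: (a3, Z); (a4, V).

(a3, Z), (a4, V)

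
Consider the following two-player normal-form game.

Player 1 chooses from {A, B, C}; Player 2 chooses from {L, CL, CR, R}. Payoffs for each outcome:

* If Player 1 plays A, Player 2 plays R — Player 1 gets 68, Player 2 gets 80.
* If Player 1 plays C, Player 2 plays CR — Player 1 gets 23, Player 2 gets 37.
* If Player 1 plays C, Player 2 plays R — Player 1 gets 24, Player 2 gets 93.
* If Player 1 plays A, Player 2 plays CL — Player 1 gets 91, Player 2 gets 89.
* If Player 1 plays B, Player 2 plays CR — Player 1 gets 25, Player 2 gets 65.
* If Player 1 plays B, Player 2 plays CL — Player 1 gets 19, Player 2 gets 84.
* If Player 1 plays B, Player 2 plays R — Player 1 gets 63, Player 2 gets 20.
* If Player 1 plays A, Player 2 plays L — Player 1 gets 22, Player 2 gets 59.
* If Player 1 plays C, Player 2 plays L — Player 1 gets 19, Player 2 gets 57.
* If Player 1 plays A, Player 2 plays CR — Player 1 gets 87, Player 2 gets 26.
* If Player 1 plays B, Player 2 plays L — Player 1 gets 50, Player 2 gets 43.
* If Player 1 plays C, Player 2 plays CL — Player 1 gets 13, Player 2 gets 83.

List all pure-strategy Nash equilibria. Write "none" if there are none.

The unique pure-strategy Nash equilibrium is (A, CL).

Mark each player's best response to every combination of opponents' strategies; a profile where every player is best-responding is a pure Nash equilibrium.
Player 1 against L: payoffs 22, 50, 19 → best response B.
Player 1 against CL: payoffs 91, 19, 13 → best response A.
Player 1 against CR: payoffs 87, 25, 23 → best response A.
Player 1 against R: payoffs 68, 63, 24 → best response A.
Player 2 against A: payoffs 59, 89, 26, 80 → best response CL.
Player 2 against B: payoffs 43, 84, 65, 20 → best response CL.
Player 2 against C: payoffs 57, 83, 37, 93 → best response R.
Mutual best responses: (A, CL).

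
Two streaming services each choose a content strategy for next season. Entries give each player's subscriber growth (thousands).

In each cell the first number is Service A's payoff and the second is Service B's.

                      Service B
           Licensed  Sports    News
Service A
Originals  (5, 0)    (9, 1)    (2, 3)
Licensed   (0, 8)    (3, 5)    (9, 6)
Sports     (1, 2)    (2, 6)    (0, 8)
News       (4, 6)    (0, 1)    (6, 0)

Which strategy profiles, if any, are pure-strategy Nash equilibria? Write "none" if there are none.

Service A against Licensed: payoffs 5, 0, 1, 4 → best response Originals.
Service A against Sports: payoffs 9, 3, 2, 0 → best response Originals.
Service A against News: payoffs 2, 9, 0, 6 → best response Licensed.
Service B against Originals: payoffs 0, 1, 3 → best response News.
Service B against Licensed: payoffs 8, 5, 6 → best response Licensed.
Service B against Sports: payoffs 2, 6, 8 → best response News.
Service B against News: payoffs 6, 1, 0 → best response Licensed.
No profile is a mutual best response for all players.

There is no pure-strategy Nash equilibrium.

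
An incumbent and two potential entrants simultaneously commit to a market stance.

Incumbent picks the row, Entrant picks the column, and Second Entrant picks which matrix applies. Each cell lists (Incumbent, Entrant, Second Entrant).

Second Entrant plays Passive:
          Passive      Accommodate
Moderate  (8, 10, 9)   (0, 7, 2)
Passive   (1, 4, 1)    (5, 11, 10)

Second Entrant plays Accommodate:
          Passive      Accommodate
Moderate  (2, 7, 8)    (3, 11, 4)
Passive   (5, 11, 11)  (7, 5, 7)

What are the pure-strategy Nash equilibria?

(Moderate, Passive, Passive), (Passive, Passive, Accommodate), (Passive, Accommodate, Passive)

(Moderate, Passive, Passive): Incumbent gets 8, best alternative 1; Entrant gets 10, best alternative 7; Second Entrant gets 9, best alternative 8. No profitable deviation — NE.
(Moderate, Passive, Accommodate): Incumbent can switch to Passive (2 → 5). Not NE.
(Moderate, Accommodate, Passive): Incumbent can switch to Passive (0 → 5). Not NE.
(Moderate, Accommodate, Accommodate): Incumbent can switch to Passive (3 → 7). Not NE.
(Passive, Passive, Passive): Incumbent can switch to Moderate (1 → 8). Not NE.
(Passive, Passive, Accommodate): Incumbent gets 5, best alternative 2; Entrant gets 11, best alternative 5; Second Entrant gets 11, best alternative 1. No profitable deviation — NE.
(Passive, Accommodate, Passive): Incumbent gets 5, best alternative 0; Entrant gets 11, best alternative 4; Second Entrant gets 10, best alternative 7. No profitable deviation — NE.
(Passive, Accommodate, Accommodate): Entrant can switch to Passive (5 → 11). Not NE.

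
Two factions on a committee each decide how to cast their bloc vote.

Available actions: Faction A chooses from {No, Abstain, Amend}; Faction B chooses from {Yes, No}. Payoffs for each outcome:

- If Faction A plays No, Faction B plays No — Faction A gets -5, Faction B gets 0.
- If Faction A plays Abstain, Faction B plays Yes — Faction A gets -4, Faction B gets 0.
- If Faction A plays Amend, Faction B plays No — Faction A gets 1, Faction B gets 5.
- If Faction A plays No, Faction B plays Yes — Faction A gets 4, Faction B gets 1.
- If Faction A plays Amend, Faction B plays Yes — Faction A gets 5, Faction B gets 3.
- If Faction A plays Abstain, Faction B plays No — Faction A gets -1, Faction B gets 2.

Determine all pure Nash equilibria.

Pure NE: (Amend, No)

For each player, find the best response to each opponent profile; mutual best responses are the pure NE.
Faction A against Yes: payoffs 4, -4, 5 → best response Amend.
Faction A against No: payoffs -5, -1, 1 → best response Amend.
Faction B against No: payoffs 1, 0 → best response Yes.
Faction B against Abstain: payoffs 0, 2 → best response No.
Faction B against Amend: payoffs 3, 5 → best response No.
Mutual best responses: (Amend, No).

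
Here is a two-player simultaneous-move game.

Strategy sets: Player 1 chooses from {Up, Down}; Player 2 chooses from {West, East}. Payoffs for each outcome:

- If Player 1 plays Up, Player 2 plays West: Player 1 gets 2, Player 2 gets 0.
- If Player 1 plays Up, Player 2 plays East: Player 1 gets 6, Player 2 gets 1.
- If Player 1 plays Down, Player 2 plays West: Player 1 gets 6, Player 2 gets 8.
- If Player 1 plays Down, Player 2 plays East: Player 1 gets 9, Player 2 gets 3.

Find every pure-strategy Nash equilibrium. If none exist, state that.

Pure NE: (Down, West)

Player 1 against West: payoffs 2, 6 → best response Down.
Player 1 against East: payoffs 6, 9 → best response Down.
Player 2 against Up: payoffs 0, 1 → best response East.
Player 2 against Down: payoffs 8, 3 → best response West.
Mutual best responses: (Down, West).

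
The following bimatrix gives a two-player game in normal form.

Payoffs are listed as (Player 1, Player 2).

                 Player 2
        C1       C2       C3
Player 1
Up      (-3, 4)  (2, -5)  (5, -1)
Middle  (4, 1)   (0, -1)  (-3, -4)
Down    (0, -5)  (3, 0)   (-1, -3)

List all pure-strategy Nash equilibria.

(Middle, C1), (Down, C2)

Player 1 against C1: payoffs -3, 4, 0 → best response Middle.
Player 1 against C2: payoffs 2, 0, 3 → best response Down.
Player 1 against C3: payoffs 5, -3, -1 → best response Up.
Player 2 against Up: payoffs 4, -5, -1 → best response C1.
Player 2 against Middle: payoffs 1, -1, -4 → best response C1.
Player 2 against Down: payoffs -5, 0, -3 → best response C2.
Mutual best responses: (Middle, C1); (Down, C2).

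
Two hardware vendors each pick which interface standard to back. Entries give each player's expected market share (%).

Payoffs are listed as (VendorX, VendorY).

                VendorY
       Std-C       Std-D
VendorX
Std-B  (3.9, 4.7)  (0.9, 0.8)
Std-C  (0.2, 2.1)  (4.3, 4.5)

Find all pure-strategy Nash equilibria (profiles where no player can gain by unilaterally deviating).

Pure-strategy Nash equilibria: (Std-B, Std-C); (Std-C, Std-D)

(Std-B, Std-C): VendorX gets 3.9, best alternative 0.2; VendorY gets 4.7, best alternative 0.8. No profitable deviation — NE.
(Std-B, Std-D): VendorX can switch to Std-C (0.9 → 4.3). Not NE.
(Std-C, Std-C): VendorX can switch to Std-B (0.2 → 3.9). Not NE.
(Std-C, Std-D): VendorX gets 4.3, best alternative 0.9; VendorY gets 4.5, best alternative 2.1. No profitable deviation — NE.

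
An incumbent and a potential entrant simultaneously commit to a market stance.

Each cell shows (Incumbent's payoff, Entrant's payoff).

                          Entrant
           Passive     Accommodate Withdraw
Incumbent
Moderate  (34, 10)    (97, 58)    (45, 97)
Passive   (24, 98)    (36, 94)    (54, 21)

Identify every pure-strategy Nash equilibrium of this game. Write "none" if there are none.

No pure-strategy Nash equilibrium.

(Moderate, Passive): Entrant can switch to Accommodate (10 → 58). Not NE.
(Moderate, Accommodate): Entrant can switch to Withdraw (58 → 97). Not NE.
(Moderate, Withdraw): Incumbent can switch to Passive (45 → 54). Not NE.
(Passive, Passive): Incumbent can switch to Moderate (24 → 34). Not NE.
(Passive, Accommodate): Incumbent can switch to Moderate (36 → 97). Not NE.
(Passive, Withdraw): Entrant can switch to Passive (21 → 98). Not NE.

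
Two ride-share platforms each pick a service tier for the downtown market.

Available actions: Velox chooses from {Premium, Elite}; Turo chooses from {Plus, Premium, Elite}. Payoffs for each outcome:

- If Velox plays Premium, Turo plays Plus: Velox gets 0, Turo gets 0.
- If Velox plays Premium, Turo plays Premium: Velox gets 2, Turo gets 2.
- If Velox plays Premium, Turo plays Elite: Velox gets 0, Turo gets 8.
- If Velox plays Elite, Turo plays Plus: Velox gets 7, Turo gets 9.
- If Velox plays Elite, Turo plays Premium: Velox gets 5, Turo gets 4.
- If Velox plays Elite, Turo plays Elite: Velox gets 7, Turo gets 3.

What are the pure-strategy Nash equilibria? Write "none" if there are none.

Pure NE: (Elite, Plus)

For each strategy profile, look for a profitable unilateral deviation.
(Premium, Plus): Velox can switch to Elite (0 → 7). Not NE.
(Premium, Premium): Velox can switch to Elite (2 → 5). Not NE.
(Premium, Elite): Velox can switch to Elite (0 → 7). Not NE.
(Elite, Plus): Velox gets 7, best alternative 0; Turo gets 9, best alternative 4. No profitable deviation — NE.
(Elite, Premium): Turo can switch to Plus (4 → 9). Not NE.
(Elite, Elite): Turo can switch to Plus (3 → 9). Not NE.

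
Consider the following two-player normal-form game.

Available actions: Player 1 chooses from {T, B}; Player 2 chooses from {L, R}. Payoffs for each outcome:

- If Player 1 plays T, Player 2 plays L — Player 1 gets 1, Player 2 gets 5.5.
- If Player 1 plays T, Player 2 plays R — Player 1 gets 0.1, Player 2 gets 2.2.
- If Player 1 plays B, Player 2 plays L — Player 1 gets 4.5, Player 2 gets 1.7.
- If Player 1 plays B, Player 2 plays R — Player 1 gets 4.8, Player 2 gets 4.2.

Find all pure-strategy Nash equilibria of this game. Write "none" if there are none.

(T, L): Player 1 can switch to B (1 → 4.5). Not NE.
(T, R): Player 1 can switch to B (0.1 → 4.8). Not NE.
(B, L): Player 2 can switch to R (1.7 → 4.2). Not NE.
(B, R): Player 1 gets 4.8, best alternative 0.1; Player 2 gets 4.2, best alternative 1.7. No profitable deviation — NE.

Pure NE: (B, R)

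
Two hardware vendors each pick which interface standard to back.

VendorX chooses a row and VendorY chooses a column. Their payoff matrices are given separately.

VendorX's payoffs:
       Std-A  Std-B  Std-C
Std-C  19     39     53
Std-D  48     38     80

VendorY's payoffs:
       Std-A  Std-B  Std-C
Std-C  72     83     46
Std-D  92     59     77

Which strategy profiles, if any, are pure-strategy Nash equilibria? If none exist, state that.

Check each profile: it is a Nash equilibrium iff no player can strictly gain by switching unilaterally.
(Std-C, Std-A): VendorX can switch to Std-D (19 → 48). Not NE.
(Std-C, Std-B): VendorX gets 39, best alternative 38; VendorY gets 83, best alternative 72. No profitable deviation — NE.
(Std-C, Std-C): VendorX can switch to Std-D (53 → 80). Not NE.
(Std-D, Std-A): VendorX gets 48, best alternative 19; VendorY gets 92, best alternative 77. No profitable deviation — NE.
(Std-D, Std-B): VendorX can switch to Std-C (38 → 39). Not NE.
(Std-D, Std-C): VendorY can switch to Std-A (77 → 92). Not NE.

The pure Nash equilibria are (Std-C, Std-B) and (Std-D, Std-A).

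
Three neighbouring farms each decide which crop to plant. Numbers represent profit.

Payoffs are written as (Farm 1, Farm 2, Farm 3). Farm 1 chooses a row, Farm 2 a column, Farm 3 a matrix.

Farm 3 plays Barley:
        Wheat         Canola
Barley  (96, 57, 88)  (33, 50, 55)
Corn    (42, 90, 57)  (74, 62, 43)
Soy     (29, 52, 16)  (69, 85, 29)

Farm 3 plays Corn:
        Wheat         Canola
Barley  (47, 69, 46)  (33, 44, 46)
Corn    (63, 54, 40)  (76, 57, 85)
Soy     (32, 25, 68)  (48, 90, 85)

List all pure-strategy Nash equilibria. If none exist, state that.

Check each profile: it is a Nash equilibrium iff no player can strictly gain by switching unilaterally.
(Barley, Wheat, Barley): Farm 1 gets 96, best alternative 42; Farm 2 gets 57, best alternative 50; Farm 3 gets 88, best alternative 46. No profitable deviation — NE.
(Barley, Wheat, Corn): Farm 1 can switch to Corn (47 → 63). Not NE.
(Barley, Canola, Barley): Farm 1 can switch to Corn (33 → 74). Not NE.
(Barley, Canola, Corn): Farm 1 can switch to Corn (33 → 76). Not NE.
(Corn, Wheat, Barley): Farm 1 can switch to Barley (42 → 96). Not NE.
(Corn, Wheat, Corn): Farm 2 can switch to Canola (54 → 57). Not NE.
(Corn, Canola, Barley): Farm 2 can switch to Wheat (62 → 90). Not NE.
(Corn, Canola, Corn): Farm 1 gets 76, best alternative 48; Farm 2 gets 57, best alternative 54; Farm 3 gets 85, best alternative 43. No profitable deviation — NE.
(Soy, Wheat, Barley): Farm 1 can switch to Barley (29 → 96). Not NE.
(Soy, Wheat, Corn): Farm 1 can switch to Barley (32 → 47). Not NE.
(The remaining 2 profiles each have a profitable deviation by the same check.)

Pure-strategy Nash equilibria: (Barley, Wheat, Barley) and (Corn, Canola, Corn)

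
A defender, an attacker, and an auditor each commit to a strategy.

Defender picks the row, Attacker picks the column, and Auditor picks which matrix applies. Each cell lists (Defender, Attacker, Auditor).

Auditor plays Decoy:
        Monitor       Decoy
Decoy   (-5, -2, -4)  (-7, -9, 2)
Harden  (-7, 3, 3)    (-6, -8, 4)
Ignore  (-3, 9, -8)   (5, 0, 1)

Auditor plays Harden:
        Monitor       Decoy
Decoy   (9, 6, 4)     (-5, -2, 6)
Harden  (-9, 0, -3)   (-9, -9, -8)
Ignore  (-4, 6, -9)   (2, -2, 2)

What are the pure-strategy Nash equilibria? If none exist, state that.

The pure Nash equilibria are (Decoy, Monitor, Harden), (Ignore, Monitor, Decoy).

Defender against (Monitor, Decoy): payoffs -5, -7, -3 → best response Ignore.
Defender against (Monitor, Harden): payoffs 9, -9, -4 → best response Decoy.
Defender against (Decoy, Decoy): payoffs -7, -6, 5 → best response Ignore.
Defender against (Decoy, Harden): payoffs -5, -9, 2 → best response Ignore.
Attacker against (Decoy, Decoy): payoffs -2, -9 → best response Monitor.
Attacker against (Decoy, Harden): payoffs 6, -2 → best response Monitor.
Attacker against (Harden, Decoy): payoffs 3, -8 → best response Monitor.
Attacker against (Harden, Harden): payoffs 0, -9 → best response Monitor.
Attacker against (Ignore, Decoy): payoffs 9, 0 → best response Monitor.
Attacker against (Ignore, Harden): payoffs 6, -2 → best response Monitor.
Auditor against (Decoy, Monitor): payoffs -4, 4 → best response Harden.
Auditor against (Decoy, Decoy): payoffs 2, 6 → best response Harden.
Auditor against (Harden, Monitor): payoffs 3, -3 → best response Decoy.
Auditor against (Harden, Decoy): payoffs 4, -8 → best response Decoy.
Auditor against (Ignore, Monitor): payoffs -8, -9 → best response Decoy.
Auditor against (Ignore, Decoy): payoffs 1, 2 → best response Harden.
Mutual best responses: (Decoy, Monitor, Harden); (Ignore, Monitor, Decoy).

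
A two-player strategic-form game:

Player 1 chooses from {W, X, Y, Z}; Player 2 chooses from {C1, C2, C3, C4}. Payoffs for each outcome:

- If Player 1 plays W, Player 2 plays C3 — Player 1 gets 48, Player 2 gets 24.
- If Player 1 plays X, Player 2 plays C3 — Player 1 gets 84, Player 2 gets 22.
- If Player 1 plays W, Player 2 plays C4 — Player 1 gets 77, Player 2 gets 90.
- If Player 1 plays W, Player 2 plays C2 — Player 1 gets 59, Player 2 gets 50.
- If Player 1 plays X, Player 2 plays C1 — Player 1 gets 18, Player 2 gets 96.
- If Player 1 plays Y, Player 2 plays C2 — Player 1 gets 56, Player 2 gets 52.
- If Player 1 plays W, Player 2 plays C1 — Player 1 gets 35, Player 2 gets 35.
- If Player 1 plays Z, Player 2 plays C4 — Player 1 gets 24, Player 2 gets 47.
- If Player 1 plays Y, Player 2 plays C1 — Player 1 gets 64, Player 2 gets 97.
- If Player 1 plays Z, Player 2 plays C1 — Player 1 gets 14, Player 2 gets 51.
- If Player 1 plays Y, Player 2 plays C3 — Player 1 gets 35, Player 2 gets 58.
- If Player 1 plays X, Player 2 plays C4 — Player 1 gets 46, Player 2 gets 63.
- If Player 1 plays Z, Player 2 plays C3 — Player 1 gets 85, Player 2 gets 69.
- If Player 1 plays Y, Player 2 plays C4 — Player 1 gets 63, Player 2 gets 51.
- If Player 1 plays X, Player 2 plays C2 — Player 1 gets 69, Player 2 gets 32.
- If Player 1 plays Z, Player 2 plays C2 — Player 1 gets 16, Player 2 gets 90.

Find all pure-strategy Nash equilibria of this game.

The pure Nash equilibria are (W, C4); (Y, C1).

Check each profile: it is a Nash equilibrium iff no player can strictly gain by switching unilaterally.
(W, C1): Player 1 can switch to Y (35 → 64). Not NE.
(W, C2): Player 1 can switch to X (59 → 69). Not NE.
(W, C3): Player 1 can switch to X (48 → 84). Not NE.
(W, C4): Player 1 gets 77, best alternative 63; Player 2 gets 90, best alternative 50. No profitable deviation — NE.
(X, C1): Player 1 can switch to W (18 → 35). Not NE.
(X, C2): Player 2 can switch to C1 (32 → 96). Not NE.
(X, C3): Player 1 can switch to Z (84 → 85). Not NE.
(X, C4): Player 1 can switch to W (46 → 77). Not NE.
(Y, C1): Player 1 gets 64, best alternative 35; Player 2 gets 97, best alternative 58. No profitable deviation — NE.
(Y, C2): Player 1 can switch to W (56 → 59). Not NE.
(The remaining 6 profiles each have a profitable deviation by the same check.)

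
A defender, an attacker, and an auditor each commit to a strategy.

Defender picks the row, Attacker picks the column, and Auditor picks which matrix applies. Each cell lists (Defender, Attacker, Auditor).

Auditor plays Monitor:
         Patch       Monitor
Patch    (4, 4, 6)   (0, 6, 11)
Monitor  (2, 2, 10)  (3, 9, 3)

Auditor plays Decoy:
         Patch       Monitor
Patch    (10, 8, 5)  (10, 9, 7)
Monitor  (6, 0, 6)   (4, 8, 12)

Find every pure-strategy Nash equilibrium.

none

(Patch, Patch, Monitor): Attacker can switch to Monitor (4 → 6). Not NE.
(Patch, Patch, Decoy): Attacker can switch to Monitor (8 → 9). Not NE.
(Patch, Monitor, Monitor): Defender can switch to Monitor (0 → 3). Not NE.
(Patch, Monitor, Decoy): Auditor can switch to Monitor (7 → 11). Not NE.
(Monitor, Patch, Monitor): Defender can switch to Patch (2 → 4). Not NE.
(Monitor, Patch, Decoy): Defender can switch to Patch (6 → 10). Not NE.
(The remaining 2 profiles each have a profitable deviation by the same check.)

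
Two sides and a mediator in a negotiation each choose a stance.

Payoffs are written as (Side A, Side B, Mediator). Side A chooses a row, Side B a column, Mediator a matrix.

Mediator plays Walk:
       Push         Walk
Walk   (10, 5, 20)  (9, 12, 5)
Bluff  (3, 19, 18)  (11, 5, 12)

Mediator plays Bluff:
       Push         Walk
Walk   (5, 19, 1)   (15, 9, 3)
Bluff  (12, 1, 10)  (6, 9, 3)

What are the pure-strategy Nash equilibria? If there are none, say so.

(Walk, Push, Walk): Side B can switch to Walk (5 → 12). Not NE.
(Walk, Push, Bluff): Side A can switch to Bluff (5 → 12). Not NE.
(Walk, Walk, Walk): Side A can switch to Bluff (9 → 11). Not NE.
(Walk, Walk, Bluff): Side B can switch to Push (9 → 19). Not NE.
(Bluff, Push, Walk): Side A can switch to Walk (3 → 10). Not NE.
(Bluff, Push, Bluff): Side B can switch to Walk (1 → 9). Not NE.
(Bluff, Walk, Walk): Side B can switch to Push (5 → 19). Not NE.
(Bluff, Walk, Bluff): Side A can switch to Walk (6 → 15). Not NE.

This game has no pure Nash equilibrium.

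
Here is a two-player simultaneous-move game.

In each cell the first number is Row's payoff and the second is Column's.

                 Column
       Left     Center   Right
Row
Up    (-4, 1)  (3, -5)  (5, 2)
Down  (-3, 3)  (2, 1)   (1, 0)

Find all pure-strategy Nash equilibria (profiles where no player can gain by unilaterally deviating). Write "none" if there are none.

Mark each player's best response to every combination of opponents' strategies; a profile where every player is best-responding is a pure Nash equilibrium.
Row against Left: payoffs -4, -3 → best response Down.
Row against Center: payoffs 3, 2 → best response Up.
Row against Right: payoffs 5, 1 → best response Up.
Column against Up: payoffs 1, -5, 2 → best response Right.
Column against Down: payoffs 3, 1, 0 → best response Left.
Mutual best responses: (Up, Right); (Down, Left).

The pure Nash equilibria are (Up, Right) and (Down, Left).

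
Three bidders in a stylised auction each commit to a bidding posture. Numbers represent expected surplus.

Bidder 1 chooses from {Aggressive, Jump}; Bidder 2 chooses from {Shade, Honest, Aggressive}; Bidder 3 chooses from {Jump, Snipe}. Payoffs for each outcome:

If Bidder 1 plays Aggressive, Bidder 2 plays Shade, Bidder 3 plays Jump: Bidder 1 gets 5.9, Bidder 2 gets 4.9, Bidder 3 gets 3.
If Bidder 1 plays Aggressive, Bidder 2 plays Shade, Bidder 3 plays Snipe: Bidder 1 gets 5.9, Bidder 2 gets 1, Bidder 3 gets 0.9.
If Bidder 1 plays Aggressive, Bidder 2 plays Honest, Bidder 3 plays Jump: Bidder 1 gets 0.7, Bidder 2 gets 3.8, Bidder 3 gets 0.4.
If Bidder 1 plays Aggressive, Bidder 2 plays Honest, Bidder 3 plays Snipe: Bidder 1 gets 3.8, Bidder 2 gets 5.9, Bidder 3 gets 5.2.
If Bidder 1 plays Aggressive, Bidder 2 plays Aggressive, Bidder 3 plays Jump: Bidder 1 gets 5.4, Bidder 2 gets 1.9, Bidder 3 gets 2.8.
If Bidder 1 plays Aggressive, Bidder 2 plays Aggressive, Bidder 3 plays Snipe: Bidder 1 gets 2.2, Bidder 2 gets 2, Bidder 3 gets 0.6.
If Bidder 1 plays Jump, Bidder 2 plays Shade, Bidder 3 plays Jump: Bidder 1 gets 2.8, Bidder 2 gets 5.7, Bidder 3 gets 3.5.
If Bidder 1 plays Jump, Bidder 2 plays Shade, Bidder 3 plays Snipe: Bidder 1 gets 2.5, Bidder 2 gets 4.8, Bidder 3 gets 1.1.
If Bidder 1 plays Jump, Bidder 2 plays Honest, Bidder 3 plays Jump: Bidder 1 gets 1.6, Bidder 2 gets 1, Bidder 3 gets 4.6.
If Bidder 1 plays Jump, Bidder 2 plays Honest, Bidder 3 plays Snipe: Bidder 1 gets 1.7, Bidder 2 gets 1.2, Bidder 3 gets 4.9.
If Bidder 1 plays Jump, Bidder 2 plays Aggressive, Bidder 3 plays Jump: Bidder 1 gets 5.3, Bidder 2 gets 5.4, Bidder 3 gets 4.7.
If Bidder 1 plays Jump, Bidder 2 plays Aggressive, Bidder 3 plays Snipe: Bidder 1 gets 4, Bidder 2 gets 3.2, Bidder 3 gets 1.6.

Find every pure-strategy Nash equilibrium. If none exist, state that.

Bidder 1 against (Shade, Jump): payoffs 5.9, 2.8 → best response Aggressive.
Bidder 1 against (Shade, Snipe): payoffs 5.9, 2.5 → best response Aggressive.
Bidder 1 against (Honest, Jump): payoffs 0.7, 1.6 → best response Jump.
Bidder 1 against (Honest, Snipe): payoffs 3.8, 1.7 → best response Aggressive.
Bidder 1 against (Aggressive, Jump): payoffs 5.4, 5.3 → best response Aggressive.
Bidder 1 against (Aggressive, Snipe): payoffs 2.2, 4 → best response Jump.
Bidder 2 against (Aggressive, Jump): payoffs 4.9, 3.8, 1.9 → best response Shade.
Bidder 2 against (Aggressive, Snipe): payoffs 1, 5.9, 2 → best response Honest.
Bidder 2 against (Jump, Jump): payoffs 5.7, 1, 5.4 → best response Shade.
Bidder 2 against (Jump, Snipe): payoffs 4.8, 1.2, 3.2 → best response Shade.
Bidder 3 against (Aggressive, Shade): payoffs 3, 0.9 → best response Jump.
Bidder 3 against (Aggressive, Honest): payoffs 0.4, 5.2 → best response Snipe.
Bidder 3 against (Aggressive, Aggressive): payoffs 2.8, 0.6 → best response Jump.
Bidder 3 against (Jump, Shade): payoffs 3.5, 1.1 → best response Jump.
Bidder 3 against (Jump, Honest): payoffs 4.6, 4.9 → best response Snipe.
Bidder 3 against (Jump, Aggressive): payoffs 4.7, 1.6 → best response Jump.
Mutual best responses: (Aggressive, Shade, Jump); (Aggressive, Honest, Snipe).

The pure Nash equilibria are (Aggressive, Shade, Jump) and (Aggressive, Honest, Snipe).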